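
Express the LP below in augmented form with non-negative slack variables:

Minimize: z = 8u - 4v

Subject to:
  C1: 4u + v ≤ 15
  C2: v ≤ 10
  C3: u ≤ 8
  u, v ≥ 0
min z = 8u - 4v

s.t.
  4u + v + s1 = 15
  v + s2 = 10
  u + s3 = 8
  u, v, s1, s2, s3 ≥ 0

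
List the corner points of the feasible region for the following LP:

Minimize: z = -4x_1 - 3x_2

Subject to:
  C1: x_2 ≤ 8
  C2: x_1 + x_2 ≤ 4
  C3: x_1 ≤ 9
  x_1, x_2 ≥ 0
Each vertex is the intersection of two constraint boundaries that also satisfies all remaining constraints:
  x_1 = 0 and x_2 = 0 → (0, 0)
  x_1 + x_2 = 4 and x_2 = 0 → (4, 0)
  x_1 + x_2 = 4 and x_1 = 0 → (0, 4)

Vertices: (0, 0), (4, 0), (0, 4)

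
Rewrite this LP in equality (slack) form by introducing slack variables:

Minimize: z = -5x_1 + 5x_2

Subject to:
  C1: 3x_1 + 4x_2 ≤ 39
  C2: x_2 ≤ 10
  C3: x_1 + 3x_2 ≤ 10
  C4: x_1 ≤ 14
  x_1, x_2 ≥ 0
min z = -5x_1 + 5x_2

s.t.
  3x_1 + 4x_2 + s1 = 39
  x_2 + s2 = 10
  x_1 + 3x_2 + s3 = 10
  x_1 + s4 = 14
  x_1, x_2, s1, s2, s3, s4 ≥ 0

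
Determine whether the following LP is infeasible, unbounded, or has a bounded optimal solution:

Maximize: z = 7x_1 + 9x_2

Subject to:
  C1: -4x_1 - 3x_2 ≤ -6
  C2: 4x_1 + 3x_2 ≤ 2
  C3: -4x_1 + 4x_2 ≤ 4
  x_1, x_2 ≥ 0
C2 requires 4x_1 + 3x_2 ≤ 2, while C1 (-4x_1 - 3x_2 ≤ -6) is equivalent to 4x_1 + 3x_2 ≥ 6. Together they would need 6 ≤ 4x_1 + 3x_2 ≤ 2, which is impossible since 6 > 2. No point satisfies all constraints.

Infeasible — the constraint set is empty.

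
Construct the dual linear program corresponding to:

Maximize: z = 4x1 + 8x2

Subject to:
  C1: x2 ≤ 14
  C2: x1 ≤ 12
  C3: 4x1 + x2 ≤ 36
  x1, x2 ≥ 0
Minimize: z = 14y1 + 12y2 + 36y3

Subject to:
  C1: -y2 - 4y3 ≤ -4
  C2: -y1 - y3 ≤ -8
  y1, y2, y3 ≥ 0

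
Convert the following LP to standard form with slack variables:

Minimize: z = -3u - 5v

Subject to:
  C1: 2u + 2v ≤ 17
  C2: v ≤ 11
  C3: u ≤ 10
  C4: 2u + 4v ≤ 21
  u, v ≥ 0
min z = -3u - 5v

s.t.
  2u + 2v + s1 = 17
  v + s2 = 11
  u + s3 = 10
  2u + 4v + s4 = 21
  u, v, s1, s2, s3, s4 ≥ 0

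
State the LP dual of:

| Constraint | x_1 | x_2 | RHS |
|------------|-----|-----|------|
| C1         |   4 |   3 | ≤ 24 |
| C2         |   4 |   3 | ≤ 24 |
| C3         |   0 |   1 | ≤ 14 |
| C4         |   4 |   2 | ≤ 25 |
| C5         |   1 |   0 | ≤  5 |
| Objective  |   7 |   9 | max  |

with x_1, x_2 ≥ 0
Minimize: z = 24y1 + 24y2 + 14y3 + 25y4 + 5y5

Subject to:
  C1: -4y1 - 4y2 - 4y4 - y5 ≤ -7
  C2: -3y1 - 3y2 - y3 - 2y4 ≤ -9
  y1, y2, y3, y4, y5 ≥ 0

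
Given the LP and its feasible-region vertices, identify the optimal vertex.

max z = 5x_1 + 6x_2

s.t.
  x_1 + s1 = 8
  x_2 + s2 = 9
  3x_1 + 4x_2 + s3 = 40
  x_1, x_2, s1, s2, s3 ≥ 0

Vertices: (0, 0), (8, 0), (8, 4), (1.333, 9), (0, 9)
Evaluating z = 5x_1 + 6x_2 at each vertex:
  (0, 0): z = 0
  (8, 0): z = 40
  (8, 4): z = 64
  (1.333, 9): z = 60.67
  (0, 9): z = 54

The largest value is z = 64, attained at (8, 4).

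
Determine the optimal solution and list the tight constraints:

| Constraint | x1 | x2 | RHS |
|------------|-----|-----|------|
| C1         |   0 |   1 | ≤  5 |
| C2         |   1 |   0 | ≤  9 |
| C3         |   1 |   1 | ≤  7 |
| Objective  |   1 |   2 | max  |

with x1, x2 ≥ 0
Optimal: x1 = 2, x2 = 5
Slack at optimum:
  C1: slack = 0 (binding)
  C2: slack = 7
  C3: slack = 0 (binding)
  x1 ≥ 0: x1 = 2
  x2 ≥ 0: x2 = 5
Binding constraints: C1, C3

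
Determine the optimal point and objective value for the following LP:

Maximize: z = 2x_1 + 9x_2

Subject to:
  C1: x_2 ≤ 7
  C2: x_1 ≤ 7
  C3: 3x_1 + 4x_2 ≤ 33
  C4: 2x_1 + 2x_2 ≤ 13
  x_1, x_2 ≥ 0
Each vertex is the intersection of two constraint boundaries that also satisfies all remaining constraints:
  x_1 = 0 and x_2 = 0 → (0, 0)
  2x_1 + 2x_2 = 13 and x_2 = 0 → (6.5, 0)
  2x_1 + 2x_2 = 13 and x_1 = 0 → (0, 6.5)

Evaluating z = 2x_1 + 9x_2 at each vertex:
  (0, 0): z = 0
  (6.5, 0): z = 13
  (0, 6.5): z = 58.5

The maximum is at (0, 6.5) with z = 58.5.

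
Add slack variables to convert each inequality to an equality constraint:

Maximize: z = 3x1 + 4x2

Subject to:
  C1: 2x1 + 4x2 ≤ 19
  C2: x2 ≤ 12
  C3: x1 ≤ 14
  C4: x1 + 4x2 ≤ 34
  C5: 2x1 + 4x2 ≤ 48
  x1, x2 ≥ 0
max z = 3x1 + 4x2

s.t.
  2x1 + 4x2 + s1 = 19
  x2 + s2 = 12
  x1 + s3 = 14
  x1 + 4x2 + s4 = 34
  2x1 + 4x2 + s5 = 48
  x1, x2, s1, s2, s3, s4, s5 ≥ 0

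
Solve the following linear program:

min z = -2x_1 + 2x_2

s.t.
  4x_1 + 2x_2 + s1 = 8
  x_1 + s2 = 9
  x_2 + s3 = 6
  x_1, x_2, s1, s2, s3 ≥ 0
x_1 = 2, x_2 = 0, z = -4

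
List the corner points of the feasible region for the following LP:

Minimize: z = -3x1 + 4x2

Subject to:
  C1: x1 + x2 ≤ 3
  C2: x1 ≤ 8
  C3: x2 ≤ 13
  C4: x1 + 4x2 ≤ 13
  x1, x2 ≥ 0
Each vertex is the intersection of two constraint boundaries that also satisfies all remaining constraints:
  x1 = 0 and x2 = 0 → (0, 0)
  x1 + x2 = 3 and x2 = 0 → (3, 0)
  x1 + x2 = 3 and x1 = 0 → (0, 3)

Vertices: (0, 0), (3, 0), (0, 3)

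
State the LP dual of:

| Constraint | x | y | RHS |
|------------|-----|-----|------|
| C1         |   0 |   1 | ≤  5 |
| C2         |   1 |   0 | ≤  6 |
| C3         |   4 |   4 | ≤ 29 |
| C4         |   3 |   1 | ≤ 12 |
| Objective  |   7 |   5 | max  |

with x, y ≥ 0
Minimize: z = 5y1 + 6y2 + 29y3 + 12y4

Subject to:
  C1: -y2 - 4y3 - 3y4 ≤ -7
  C2: -y1 - 4y3 - y4 ≤ -5
  y1, y2, y3, y4 ≥ 0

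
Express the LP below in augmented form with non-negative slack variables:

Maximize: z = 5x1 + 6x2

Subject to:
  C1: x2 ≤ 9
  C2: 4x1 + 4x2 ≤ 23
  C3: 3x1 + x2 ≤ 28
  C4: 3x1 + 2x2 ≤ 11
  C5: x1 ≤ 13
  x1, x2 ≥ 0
max z = 5x1 + 6x2

s.t.
  x2 + s1 = 9
  4x1 + 4x2 + s2 = 23
  3x1 + x2 + s3 = 28
  3x1 + 2x2 + s4 = 11
  x1 + s5 = 13
  x1, x2, s1, s2, s3, s4, s5 ≥ 0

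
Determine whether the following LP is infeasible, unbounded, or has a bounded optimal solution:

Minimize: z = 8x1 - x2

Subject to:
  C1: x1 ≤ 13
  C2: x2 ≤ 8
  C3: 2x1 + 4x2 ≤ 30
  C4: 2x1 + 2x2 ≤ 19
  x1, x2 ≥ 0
The point (0, 7.5) satisfies every constraint, so the LP is feasible; the constraints give x1 ≤ 13 and x2 ≤ 8, which with x1, x2 ≥ 0 keep the feasible region inside a bounded box. A feasible, bounded LP attains a finite optimum at a vertex.

Evaluating z = 8x1 - x2 at each vertex:
  (0, 0): z = 0
  (9.5, 0): z = 76
  (4, 5.5): z = 26.5
  (0, 7.5): z = -7.5

The LP has an optimal solution: (0, 7.5) with z = -7.5.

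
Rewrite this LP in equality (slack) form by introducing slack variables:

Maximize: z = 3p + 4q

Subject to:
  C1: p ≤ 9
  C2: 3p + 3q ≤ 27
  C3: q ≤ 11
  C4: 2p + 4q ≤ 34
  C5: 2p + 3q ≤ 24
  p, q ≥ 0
max z = 3p + 4q

s.t.
  p + s1 = 9
  3p + 3q + s2 = 27
  q + s3 = 11
  2p + 4q + s4 = 34
  2p + 3q + s5 = 24
  p, q, s1, s2, s3, s4, s5 ≥ 0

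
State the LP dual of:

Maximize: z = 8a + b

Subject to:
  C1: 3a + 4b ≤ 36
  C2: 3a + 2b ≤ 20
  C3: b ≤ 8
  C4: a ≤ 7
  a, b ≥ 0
Minimize: z = 36y1 + 20y2 + 8y3 + 7y4

Subject to:
  C1: -3y1 - 3y2 - y4 ≤ -8
  C2: -4y1 - 2y2 - y3 ≤ -1
  y1, y2, y3, y4 ≥ 0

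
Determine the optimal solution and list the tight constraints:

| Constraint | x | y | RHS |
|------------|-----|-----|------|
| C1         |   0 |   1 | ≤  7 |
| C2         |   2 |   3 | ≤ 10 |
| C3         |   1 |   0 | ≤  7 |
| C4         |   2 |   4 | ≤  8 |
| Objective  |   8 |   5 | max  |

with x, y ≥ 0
Optimal: x = 4, y = 0
Slack at optimum:
  C1: slack = 7
  C2: slack = 2
  C3: slack = 3
  C4: slack = 0 (binding)
  x ≥ 0: x = 4
  y ≥ 0: y = 0 (binding)
Binding constraints: C4, y ≥ 0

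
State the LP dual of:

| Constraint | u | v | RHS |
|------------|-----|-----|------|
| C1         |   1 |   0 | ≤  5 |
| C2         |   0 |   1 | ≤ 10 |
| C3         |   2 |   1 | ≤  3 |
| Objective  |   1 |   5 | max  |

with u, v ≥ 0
Minimize: z = 5y1 + 10y2 + 3y3

Subject to:
  C1: -y1 - 2y3 ≤ -1
  C2: -y2 - y3 ≤ -5
  y1, y2, y3 ≥ 0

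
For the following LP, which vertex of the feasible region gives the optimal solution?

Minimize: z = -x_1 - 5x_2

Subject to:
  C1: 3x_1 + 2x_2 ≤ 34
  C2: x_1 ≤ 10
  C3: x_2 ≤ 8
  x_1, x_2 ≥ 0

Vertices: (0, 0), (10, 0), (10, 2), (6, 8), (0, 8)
Evaluating z = -x_1 - 5x_2 at each vertex:
  (0, 0): z = 0
  (10, 0): z = -10
  (10, 2): z = -20
  (6, 8): z = -46
  (0, 8): z = -40

The smallest value is z = -46, attained at (6, 8).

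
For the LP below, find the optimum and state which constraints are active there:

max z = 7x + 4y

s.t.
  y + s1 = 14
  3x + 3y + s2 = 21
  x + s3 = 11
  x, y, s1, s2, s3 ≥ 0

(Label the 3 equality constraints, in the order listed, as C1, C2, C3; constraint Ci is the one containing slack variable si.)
Optimal: x = 7, y = 0
Slack at optimum:
  C1: slack = 14
  C2: slack = 0 (binding)
  C3: slack = 4
  x ≥ 0: x = 7
  y ≥ 0: y = 0 (binding)
Binding constraints: C2, y ≥ 0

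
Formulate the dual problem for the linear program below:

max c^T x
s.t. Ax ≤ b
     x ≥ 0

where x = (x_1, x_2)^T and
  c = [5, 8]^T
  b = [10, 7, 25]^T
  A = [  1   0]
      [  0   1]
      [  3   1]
Minimize: z = 10y1 + 7y2 + 25y3

Subject to:
  C1: -y1 - 3y3 ≤ -5
  C2: -y2 - y3 ≤ -8
  y1, y2, y3 ≥ 0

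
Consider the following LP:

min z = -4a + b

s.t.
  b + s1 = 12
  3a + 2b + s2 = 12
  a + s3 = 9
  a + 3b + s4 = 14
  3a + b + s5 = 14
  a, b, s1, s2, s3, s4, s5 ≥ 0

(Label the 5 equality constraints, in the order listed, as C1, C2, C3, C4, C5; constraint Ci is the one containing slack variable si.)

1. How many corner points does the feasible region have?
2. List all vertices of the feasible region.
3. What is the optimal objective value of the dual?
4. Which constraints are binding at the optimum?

1. 4
2. (0, 0), (4, 0), (1.143, 4.286), (0, 4.667)
3. -16 (by strong duality, equal to the primal optimum)
4. C2, b ≥ 0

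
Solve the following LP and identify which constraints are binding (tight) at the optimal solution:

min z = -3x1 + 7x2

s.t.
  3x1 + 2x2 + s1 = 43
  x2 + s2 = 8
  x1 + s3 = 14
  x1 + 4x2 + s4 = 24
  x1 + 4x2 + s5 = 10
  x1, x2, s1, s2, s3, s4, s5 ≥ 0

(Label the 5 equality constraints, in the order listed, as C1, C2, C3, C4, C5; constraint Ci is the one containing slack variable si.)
Optimal: x1 = 10, x2 = 0
Binding: C5, x2 ≥ 0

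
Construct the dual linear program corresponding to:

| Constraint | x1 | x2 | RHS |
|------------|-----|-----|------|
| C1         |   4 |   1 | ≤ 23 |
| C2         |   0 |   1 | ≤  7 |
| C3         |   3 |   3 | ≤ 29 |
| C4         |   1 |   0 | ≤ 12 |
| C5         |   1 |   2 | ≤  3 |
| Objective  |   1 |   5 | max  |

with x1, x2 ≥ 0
Minimize: z = 23y1 + 7y2 + 29y3 + 12y4 + 3y5

Subject to:
  C1: -4y1 - 3y3 - y4 - y5 ≤ -1
  C2: -y1 - y2 - 3y3 - 2y5 ≤ -5
  y1, y2, y3, y4, y5 ≥ 0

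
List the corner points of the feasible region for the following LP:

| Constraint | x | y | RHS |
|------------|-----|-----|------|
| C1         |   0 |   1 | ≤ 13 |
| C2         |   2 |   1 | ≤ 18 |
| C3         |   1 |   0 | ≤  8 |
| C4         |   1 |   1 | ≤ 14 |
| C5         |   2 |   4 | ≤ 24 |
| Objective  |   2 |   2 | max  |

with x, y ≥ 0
Each vertex is the intersection of two constraint boundaries that also satisfies all remaining constraints:
  x = 0 and y = 0 → (0, 0)
  x = 8 and y = 0 → (8, 0)
  2x + y = 18 and x = 8 → (8, 2)
  2x + 4y = 24 and x = 0 → (0, 6)

Vertices: (0, 0), (8, 0), (8, 2), (0, 6)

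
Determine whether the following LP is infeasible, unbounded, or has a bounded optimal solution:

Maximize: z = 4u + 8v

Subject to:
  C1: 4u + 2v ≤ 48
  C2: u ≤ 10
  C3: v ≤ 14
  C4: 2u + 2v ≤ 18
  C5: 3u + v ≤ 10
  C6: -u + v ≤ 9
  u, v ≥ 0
The point (0, 9) satisfies every constraint, so the LP is feasible; the constraints give u ≤ 10 and v ≤ 14, which with u, v ≥ 0 keep the feasible region inside a bounded box. A feasible, bounded LP attains a finite optimum at a vertex.

The LP has an optimal solution: (0, 9) with z = 72.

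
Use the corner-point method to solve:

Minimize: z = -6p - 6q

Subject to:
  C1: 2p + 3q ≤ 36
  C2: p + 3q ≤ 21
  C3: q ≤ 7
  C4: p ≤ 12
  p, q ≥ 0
Each vertex is the intersection of two constraint boundaries that also satisfies all remaining constraints:
  p = 0 and q = 0 → (0, 0)
  p = 12 and q = 0 → (12, 0)
  p + 3q = 21 and p = 12 → (12, 3)
  p + 3q = 21 and q = 7 → (0, 7)

Evaluating z = -6p - 6q at each vertex:
  (0, 0): z = 0
  (12, 0): z = -72
  (12, 3): z = -90
  (0, 7): z = -42

The minimum is at (12, 3) with z = -90.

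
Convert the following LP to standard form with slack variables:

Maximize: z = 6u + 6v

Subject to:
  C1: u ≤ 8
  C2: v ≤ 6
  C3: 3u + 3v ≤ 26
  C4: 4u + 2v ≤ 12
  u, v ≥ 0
max z = 6u + 6v

s.t.
  u + s1 = 8
  v + s2 = 6
  3u + 3v + s3 = 26
  4u + 2v + s4 = 12
  u, v, s1, s2, s3, s4 ≥ 0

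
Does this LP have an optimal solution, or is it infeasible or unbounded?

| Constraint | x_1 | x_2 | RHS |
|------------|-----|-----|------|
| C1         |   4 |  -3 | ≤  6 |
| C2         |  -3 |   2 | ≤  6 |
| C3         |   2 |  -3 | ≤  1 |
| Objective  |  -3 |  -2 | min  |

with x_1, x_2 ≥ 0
Feasible point: (0, 0) satisfies every constraint, so the LP is feasible.
Direction d = (3, 4): for each constraint row a, a·d ≤ 0 —
  (4)(3) + (-3)(4) = 0 ≤ 0
  (-3)(3) + (2)(4) = -1 ≤ 0
  (2)(3) + (-3)(4) = -6 ≤ 0
and d ≥ 0, so (0, 0) + t·d stays feasible for every t ≥ 0. Along this ray z = -3x_1 - 2x_2 changes by -17 per unit t, so z → −∞.

Unbounded — the objective can decrease without bound over the feasible region.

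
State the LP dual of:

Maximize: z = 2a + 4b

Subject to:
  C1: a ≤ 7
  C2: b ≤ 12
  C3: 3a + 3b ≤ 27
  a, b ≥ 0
Minimize: z = 7y1 + 12y2 + 27y3

Subject to:
  C1: -y1 - 3y3 ≤ -2
  C2: -y2 - 3y3 ≤ -4
  y1, y2, y3 ≥ 0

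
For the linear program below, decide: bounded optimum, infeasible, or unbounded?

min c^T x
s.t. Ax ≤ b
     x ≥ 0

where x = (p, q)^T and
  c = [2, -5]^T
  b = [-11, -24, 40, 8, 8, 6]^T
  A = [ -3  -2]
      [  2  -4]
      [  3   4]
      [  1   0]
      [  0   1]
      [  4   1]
The point (0, 6) satisfies every constraint, so the LP is feasible; the constraints give p ≤ 8 and q ≤ 8, which with p, q ≥ 0 keep the feasible region inside a bounded box. A feasible, bounded LP attains a finite optimum at a vertex.

Evaluating z = 2p - 5q at each vertex:
  (0, 6): z = -30

Feasible with finite optimum z* = -30 at (0, 6).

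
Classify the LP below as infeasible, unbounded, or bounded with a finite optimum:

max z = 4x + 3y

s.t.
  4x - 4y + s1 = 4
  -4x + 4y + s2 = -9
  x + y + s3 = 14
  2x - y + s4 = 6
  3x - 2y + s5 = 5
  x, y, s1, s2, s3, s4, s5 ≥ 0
The row 4x - 4y + s1 = 4 with s1 ≥ 0 requires 4x - 4y ≤ 4, while the row -4x + 4y + s2 = -9 with s2 ≥ 0 is equivalent to 4x - 4y ≥ 9. Together they would need 9 ≤ 4x - 4y ≤ 4, which is impossible since 9 > 4. No point satisfies all constraints.

Infeasible: no point satisfies all constraints simultaneously.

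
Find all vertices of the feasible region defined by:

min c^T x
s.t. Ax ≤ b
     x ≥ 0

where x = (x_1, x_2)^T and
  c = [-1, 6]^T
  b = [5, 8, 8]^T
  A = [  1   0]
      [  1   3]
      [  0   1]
Each vertex is the intersection of two constraint boundaries that also satisfies all remaining constraints:
  x_1 = 0 and x_2 = 0 → (0, 0)
  x_1 = 5 and x_2 = 0 → (5, 0)
  x_1 = 5 and x_1 + 3x_2 = 8 → (5, 1)
  x_1 + 3x_2 = 8 and x_1 = 0 → (0, 2.667)

Vertices: (0, 0), (5, 0), (5, 1), (0, 2.667)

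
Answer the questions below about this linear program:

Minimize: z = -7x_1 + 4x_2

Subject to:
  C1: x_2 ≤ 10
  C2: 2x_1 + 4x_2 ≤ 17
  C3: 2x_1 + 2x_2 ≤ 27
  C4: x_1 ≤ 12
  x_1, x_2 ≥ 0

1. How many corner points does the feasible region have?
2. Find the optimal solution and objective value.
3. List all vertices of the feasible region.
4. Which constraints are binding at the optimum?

1. 3
2. x_1 = 8.5, x_2 = 0, z = -59.5
3. (0, 0), (8.5, 0), (0, 4.25)
4. C2, x_2 ≥ 0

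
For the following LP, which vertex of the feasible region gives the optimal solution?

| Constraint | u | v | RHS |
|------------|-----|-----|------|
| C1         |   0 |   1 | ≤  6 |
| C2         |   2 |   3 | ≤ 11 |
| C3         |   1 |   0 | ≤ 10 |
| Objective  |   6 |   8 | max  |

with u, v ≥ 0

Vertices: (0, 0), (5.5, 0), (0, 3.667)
Evaluating z = 6u + 8v at each vertex:
  (0, 0): z = 0
  (5.5, 0): z = 33
  (0, 3.667): z = 29.33

The largest value is z = 33, attained at (5.5, 0).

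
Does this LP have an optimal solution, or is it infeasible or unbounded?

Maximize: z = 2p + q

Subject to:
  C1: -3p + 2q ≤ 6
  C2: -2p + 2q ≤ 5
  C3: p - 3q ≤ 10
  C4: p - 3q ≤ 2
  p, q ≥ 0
Feasible point: (0, 0) satisfies every constraint, so the LP is feasible.
Direction d = (1, 1): for each constraint row a, a·d ≤ 0 —
  (-3)(1) + (2)(1) = -1 ≤ 0
  (-2)(1) + (2)(1) = 0 ≤ 0
  (1)(1) + (-3)(1) = -2 ≤ 0
  (1)(1) + (-3)(1) = -2 ≤ 0
and d ≥ 0, so (0, 0) + t·d stays feasible for every t ≥ 0. Along this ray z = 2p + q changes by 3 per unit t, so z → +∞.

Unbounded — the objective can increase without bound over the feasible region.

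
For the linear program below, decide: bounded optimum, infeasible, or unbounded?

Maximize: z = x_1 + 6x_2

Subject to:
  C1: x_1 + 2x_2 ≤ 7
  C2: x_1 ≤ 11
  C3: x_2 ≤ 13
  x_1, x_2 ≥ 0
The point (0, 3.5) satisfies every constraint, so the LP is feasible; the constraints give x_1 ≤ 11 and x_2 ≤ 13, which with x_1, x_2 ≥ 0 keep the feasible region inside a bounded box. A feasible, bounded LP attains a finite optimum at a vertex.

Evaluating z = x_1 + 6x_2 at each vertex:
  (0, 0): z = 0
  (7, 0): z = 7
  (0, 3.5): z = 21

The LP has an optimal solution: (0, 3.5) with z = 21.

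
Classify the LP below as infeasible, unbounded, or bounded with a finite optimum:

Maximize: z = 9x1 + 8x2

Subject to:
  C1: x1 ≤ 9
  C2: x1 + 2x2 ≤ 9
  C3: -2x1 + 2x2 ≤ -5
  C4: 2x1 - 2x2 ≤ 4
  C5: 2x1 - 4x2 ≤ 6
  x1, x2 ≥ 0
C4 requires 2x1 - 2x2 ≤ 4, while C3 (-2x1 + 2x2 ≤ -5) is equivalent to 2x1 - 2x2 ≥ 5. Together they would need 5 ≤ 2x1 - 2x2 ≤ 4, which is impossible since 5 > 4. No point satisfies all constraints.

The feasible region is empty; the LP is infeasible.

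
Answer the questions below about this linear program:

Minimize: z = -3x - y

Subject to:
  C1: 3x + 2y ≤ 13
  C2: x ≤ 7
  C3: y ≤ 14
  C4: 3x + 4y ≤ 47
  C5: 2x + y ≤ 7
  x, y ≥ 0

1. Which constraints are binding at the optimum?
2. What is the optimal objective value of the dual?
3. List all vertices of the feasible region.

1. C5, y ≥ 0
2. -10.5 (by strong duality, equal to the primal optimum)
3. (0, 0), (3.5, 0), (1, 5), (0, 6.5)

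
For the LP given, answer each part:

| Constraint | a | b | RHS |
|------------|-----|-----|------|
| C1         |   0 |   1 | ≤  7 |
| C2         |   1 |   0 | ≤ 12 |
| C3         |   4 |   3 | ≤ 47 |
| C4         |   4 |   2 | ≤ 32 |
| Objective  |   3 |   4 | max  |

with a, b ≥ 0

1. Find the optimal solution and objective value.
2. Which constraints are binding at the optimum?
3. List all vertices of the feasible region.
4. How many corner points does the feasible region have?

1. a = 4.5, b = 7, z = 41.5
2. C1, C4
3. (0, 0), (8, 0), (4.5, 7), (0, 7)
4. 4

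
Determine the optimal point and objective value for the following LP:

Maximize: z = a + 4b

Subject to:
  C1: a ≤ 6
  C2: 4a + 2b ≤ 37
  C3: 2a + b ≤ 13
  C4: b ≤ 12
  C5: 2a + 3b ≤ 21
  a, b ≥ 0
a = 0, b = 7, z = 28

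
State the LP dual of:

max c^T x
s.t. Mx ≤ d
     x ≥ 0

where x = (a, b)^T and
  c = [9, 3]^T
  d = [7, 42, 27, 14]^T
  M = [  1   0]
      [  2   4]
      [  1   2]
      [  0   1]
Minimize: z = 7y1 + 42y2 + 27y3 + 14y4

Subject to:
  C1: -y1 - 2y2 - y3 ≤ -9
  C2: -4y2 - 2y3 - y4 ≤ -3
  y1, y2, y3, y4 ≥ 0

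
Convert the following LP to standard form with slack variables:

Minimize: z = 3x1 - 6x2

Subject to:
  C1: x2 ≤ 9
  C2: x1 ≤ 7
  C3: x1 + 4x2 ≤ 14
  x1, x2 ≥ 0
min z = 3x1 - 6x2

s.t.
  x2 + s1 = 9
  x1 + s2 = 7
  x1 + 4x2 + s3 = 14
  x1, x2, s1, s2, s3 ≥ 0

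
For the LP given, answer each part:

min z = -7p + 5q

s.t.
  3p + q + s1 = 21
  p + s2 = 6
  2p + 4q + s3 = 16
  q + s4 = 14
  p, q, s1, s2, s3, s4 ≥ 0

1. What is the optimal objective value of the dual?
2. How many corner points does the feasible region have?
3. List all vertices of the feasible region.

1. -42 (by strong duality, equal to the primal optimum)
2. 4
3. (0, 0), (6, 0), (6, 1), (0, 4)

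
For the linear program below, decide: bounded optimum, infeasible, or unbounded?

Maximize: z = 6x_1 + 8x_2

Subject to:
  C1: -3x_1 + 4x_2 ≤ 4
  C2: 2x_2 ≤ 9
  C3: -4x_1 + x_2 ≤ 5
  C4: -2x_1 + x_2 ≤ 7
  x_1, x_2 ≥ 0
Feasible point: (0, 0) satisfies every constraint, so the LP is feasible.
Direction d = (1, 0): for each constraint row a, a·d ≤ 0 —
  (-3)(1) + (4)(0) = -3 ≤ 0
  (0)(1) + (2)(0) = 0 ≤ 0
  (-4)(1) + (1)(0) = -4 ≤ 0
  (-2)(1) + (1)(0) = -2 ≤ 0
and d ≥ 0, so (0, 0) + t·d stays feasible for every t ≥ 0. Along this ray z = 6x_1 + 8x_2 changes by 6 per unit t, so z → +∞.

Unbounded — the objective can increase without bound over the feasible region.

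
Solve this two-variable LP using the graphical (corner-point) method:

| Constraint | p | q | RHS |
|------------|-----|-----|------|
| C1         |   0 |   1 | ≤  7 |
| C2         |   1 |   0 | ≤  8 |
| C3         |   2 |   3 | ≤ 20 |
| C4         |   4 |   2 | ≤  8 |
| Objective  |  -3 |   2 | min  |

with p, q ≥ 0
p = 2, q = 0, z = -6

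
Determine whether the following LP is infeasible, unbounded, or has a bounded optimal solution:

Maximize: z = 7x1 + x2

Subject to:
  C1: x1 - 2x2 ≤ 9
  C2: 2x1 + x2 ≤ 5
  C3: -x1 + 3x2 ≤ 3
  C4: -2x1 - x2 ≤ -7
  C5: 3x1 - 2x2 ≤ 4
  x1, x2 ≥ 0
C2 requires 2x1 + x2 ≤ 5, while C4 (-2x1 - x2 ≤ -7) is equivalent to 2x1 + x2 ≥ 7. Together they would need 7 ≤ 2x1 + x2 ≤ 5, which is impossible since 7 > 5. No point satisfies all constraints.

Infeasible: no point satisfies all constraints simultaneously.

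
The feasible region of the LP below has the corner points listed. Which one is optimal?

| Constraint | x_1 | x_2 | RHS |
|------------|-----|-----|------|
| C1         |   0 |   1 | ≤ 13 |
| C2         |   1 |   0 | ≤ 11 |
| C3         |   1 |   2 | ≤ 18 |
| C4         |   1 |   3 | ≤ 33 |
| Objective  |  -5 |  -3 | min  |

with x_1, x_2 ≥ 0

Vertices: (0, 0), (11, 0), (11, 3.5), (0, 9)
Evaluating z = -5x_1 - 3x_2 at each vertex:
  (0, 0): z = 0
  (11, 0): z = -55
  (11, 3.5): z = -65.5
  (0, 9): z = -27

The smallest value is z = -65.5, attained at (11, 3.5).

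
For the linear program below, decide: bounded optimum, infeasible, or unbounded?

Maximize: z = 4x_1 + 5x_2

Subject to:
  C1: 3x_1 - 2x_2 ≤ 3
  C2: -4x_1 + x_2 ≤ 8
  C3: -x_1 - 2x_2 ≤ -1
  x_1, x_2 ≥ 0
Feasible point: (0, 1) satisfies every constraint, so the LP is feasible.
Direction d = (2, 3): for each constraint row a, a·d ≤ 0 —
  (3)(2) + (-2)(3) = 0 ≤ 0
  (-4)(2) + (1)(3) = -5 ≤ 0
  (-1)(2) + (-2)(3) = -8 ≤ 0
and d ≥ 0, so (0, 1) + t·d stays feasible for every t ≥ 0. Along this ray z = 4x_1 + 5x_2 changes by 23 per unit t, so z → +∞.

Unbounded — the objective can increase without bound over the feasible region.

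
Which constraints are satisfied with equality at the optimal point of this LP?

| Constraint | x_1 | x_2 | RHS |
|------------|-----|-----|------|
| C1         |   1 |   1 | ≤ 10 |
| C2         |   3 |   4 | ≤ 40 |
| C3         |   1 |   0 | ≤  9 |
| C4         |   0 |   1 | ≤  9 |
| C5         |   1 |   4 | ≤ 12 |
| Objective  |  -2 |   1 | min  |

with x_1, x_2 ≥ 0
Optimal: x_1 = 9, x_2 = 0
Binding: C3, x_2 ≥ 0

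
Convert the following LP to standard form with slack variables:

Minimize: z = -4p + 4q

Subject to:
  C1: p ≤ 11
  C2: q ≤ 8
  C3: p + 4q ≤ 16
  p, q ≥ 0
min z = -4p + 4q

s.t.
  p + s1 = 11
  q + s2 = 8
  p + 4q + s3 = 16
  p, q, s1, s2, s3 ≥ 0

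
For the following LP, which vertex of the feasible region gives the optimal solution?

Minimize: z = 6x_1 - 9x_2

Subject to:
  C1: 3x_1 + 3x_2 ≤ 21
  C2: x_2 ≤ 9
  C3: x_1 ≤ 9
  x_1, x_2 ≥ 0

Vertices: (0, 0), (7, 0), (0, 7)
Evaluating z = 6x_1 - 9x_2 at each vertex:
  (0, 0): z = 0
  (7, 0): z = 42
  (0, 7): z = -63

The smallest value is z = -63, attained at (0, 7).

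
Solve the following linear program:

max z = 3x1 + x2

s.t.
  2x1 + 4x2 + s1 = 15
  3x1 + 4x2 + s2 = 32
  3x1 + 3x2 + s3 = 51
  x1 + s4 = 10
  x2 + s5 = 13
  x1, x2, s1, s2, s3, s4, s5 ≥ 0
x1 = 7.5, x2 = 0, z = 22.5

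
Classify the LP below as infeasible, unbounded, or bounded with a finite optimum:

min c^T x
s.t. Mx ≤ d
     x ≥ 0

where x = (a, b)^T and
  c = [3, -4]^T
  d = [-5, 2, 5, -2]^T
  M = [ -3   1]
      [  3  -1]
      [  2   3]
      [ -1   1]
One constraint requires 3a - b ≤ 2, while the constraint -3a + b ≤ -5 is equivalent to 3a - b ≥ 5. Together they would need 5 ≤ 3a - b ≤ 2, which is impossible since 5 > 2. No point satisfies all constraints.

Infeasible — the constraint set is empty.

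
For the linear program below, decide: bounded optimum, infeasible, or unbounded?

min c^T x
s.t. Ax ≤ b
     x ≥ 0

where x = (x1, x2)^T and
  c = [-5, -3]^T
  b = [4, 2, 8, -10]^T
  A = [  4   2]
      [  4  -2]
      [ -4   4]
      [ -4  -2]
One constraint requires 4x1 + 2x2 ≤ 4, while the constraint -4x1 - 2x2 ≤ -10 is equivalent to 4x1 + 2x2 ≥ 10. Together they would need 10 ≤ 4x1 + 2x2 ≤ 4, which is impossible since 10 > 4. No point satisfies all constraints.

Infeasible: no point satisfies all constraints simultaneously.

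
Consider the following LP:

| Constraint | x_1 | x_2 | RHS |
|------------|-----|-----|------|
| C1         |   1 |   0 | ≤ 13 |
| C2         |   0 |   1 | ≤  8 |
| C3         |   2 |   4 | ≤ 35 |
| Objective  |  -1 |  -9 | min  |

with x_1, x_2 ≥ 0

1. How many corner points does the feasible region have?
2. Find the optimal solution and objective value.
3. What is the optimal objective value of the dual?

1. 5
2. x_1 = 1.5, x_2 = 8, z = -73.5
3. -73.5 (by strong duality, equal to the primal optimum)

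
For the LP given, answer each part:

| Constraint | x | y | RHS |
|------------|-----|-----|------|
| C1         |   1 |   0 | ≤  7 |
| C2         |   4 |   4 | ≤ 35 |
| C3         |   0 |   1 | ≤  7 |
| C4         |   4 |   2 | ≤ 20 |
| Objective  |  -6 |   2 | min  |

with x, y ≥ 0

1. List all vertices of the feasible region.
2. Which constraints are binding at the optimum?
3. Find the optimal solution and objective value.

1. (0, 0), (5, 0), (1.5, 7), (0, 7)
2. C4, y ≥ 0
3. x = 5, y = 0, z = -30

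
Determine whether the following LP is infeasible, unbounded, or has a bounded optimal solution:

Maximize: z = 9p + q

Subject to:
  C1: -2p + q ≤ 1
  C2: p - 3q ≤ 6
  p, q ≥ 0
Feasible point: (0, 0) satisfies every constraint, so the LP is feasible.
Direction d = (1, 1): for each constraint row a, a·d ≤ 0 —
  (-2)(1) + (1)(1) = -1 ≤ 0
  (1)(1) + (-3)(1) = -2 ≤ 0
and d ≥ 0, so (0, 0) + t·d stays feasible for every t ≥ 0. Along this ray z = 9p + q changes by 10 per unit t, so z → +∞.

Unbounded: there is a feasible ray along which z → +∞.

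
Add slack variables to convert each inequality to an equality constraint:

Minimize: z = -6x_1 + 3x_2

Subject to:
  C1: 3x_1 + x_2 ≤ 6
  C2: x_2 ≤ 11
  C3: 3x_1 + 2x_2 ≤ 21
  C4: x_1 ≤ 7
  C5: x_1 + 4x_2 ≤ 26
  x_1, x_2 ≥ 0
min z = -6x_1 + 3x_2

s.t.
  3x_1 + x_2 + s1 = 6
  x_2 + s2 = 11
  3x_1 + 2x_2 + s3 = 21
  x_1 + s4 = 7
  x_1 + 4x_2 + s5 = 26
  x_1, x_2, s1, s2, s3, s4, s5 ≥ 0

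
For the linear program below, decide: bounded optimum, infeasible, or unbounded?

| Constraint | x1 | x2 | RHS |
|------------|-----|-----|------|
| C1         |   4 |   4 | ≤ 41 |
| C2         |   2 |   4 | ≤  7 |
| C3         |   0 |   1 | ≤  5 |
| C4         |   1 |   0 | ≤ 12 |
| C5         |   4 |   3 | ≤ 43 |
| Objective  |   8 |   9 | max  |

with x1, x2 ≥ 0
The point (3.5, 0) satisfies every constraint, so the LP is feasible; the constraints give x1 ≤ 12 and x2 ≤ 5, which with x1, x2 ≥ 0 keep the feasible region inside a bounded box. A feasible, bounded LP attains a finite optimum at a vertex.

The LP has an optimal solution: (3.5, 0) with z = 28.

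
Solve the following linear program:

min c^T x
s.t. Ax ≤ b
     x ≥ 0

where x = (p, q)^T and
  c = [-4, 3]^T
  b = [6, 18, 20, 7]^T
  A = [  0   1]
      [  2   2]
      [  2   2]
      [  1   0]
Each vertex is the intersection of two constraint boundaries that also satisfies all remaining constraints:
  p = 0 and q = 0 → (0, 0)
  p = 7 and q = 0 → (7, 0)
  2p + 2q = 18 and p = 7 → (7, 2)
  q = 6 and 2p + 2q = 18 → (3, 6)
  q = 6 and p = 0 → (0, 6)

Evaluating z = -4p + 3q at each vertex:
  (0, 0): z = 0
  (7, 0): z = -28
  (7, 2): z = -22
  (3, 6): z = 6
  (0, 6): z = 18

The minimum is at (7, 0) with z = -28.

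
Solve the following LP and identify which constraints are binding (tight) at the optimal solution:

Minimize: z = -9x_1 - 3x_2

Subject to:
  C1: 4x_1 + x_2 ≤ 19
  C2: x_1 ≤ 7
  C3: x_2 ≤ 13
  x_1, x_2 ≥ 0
Optimal: x_1 = 1.5, x_2 = 13
Slack at optimum:
  C1: slack = 0 (binding)
  C2: slack = 5.5
  C3: slack = 0 (binding)
  x_1 ≥ 0: x_1 = 1.5
  x_2 ≥ 0: x_2 = 13
Binding constraints: C1, C3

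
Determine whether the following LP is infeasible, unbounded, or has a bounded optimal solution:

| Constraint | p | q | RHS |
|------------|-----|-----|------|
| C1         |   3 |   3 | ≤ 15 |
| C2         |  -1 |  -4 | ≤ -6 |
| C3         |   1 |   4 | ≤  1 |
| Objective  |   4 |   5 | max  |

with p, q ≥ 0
C3 requires p + 4q ≤ 1, while C2 (-p - 4q ≤ -6) is equivalent to p + 4q ≥ 6. Together they would need 6 ≤ p + 4q ≤ 1, which is impossible since 6 > 1. No point satisfies all constraints.

The feasible region is empty; the LP is infeasible.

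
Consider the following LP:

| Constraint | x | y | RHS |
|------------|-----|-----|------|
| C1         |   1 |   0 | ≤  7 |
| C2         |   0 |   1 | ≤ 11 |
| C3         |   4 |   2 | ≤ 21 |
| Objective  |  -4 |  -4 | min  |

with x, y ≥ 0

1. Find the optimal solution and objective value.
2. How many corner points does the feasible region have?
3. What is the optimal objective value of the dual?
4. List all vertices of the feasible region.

1. x = 0, y = 10.5, z = -42
2. 3
3. -42 (by strong duality, equal to the primal optimum)
4. (0, 0), (5.25, 0), (0, 10.5)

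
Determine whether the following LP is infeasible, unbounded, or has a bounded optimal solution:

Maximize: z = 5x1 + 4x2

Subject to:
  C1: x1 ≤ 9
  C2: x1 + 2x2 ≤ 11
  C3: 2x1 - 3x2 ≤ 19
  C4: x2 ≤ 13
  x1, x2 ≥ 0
The point (9, 1) satisfies every constraint, so the LP is feasible; the constraints give x1 ≤ 9 and x2 ≤ 13, which with x1, x2 ≥ 0 keep the feasible region inside a bounded box. A feasible, bounded LP attains a finite optimum at a vertex.

Bounded optimum: z* = 49 at (9, 1).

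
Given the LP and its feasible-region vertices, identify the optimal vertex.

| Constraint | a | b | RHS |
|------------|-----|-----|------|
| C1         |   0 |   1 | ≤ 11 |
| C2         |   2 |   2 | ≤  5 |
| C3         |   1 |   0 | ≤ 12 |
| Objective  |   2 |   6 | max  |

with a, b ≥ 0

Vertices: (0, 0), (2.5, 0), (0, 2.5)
(0, 2.5) with z = 15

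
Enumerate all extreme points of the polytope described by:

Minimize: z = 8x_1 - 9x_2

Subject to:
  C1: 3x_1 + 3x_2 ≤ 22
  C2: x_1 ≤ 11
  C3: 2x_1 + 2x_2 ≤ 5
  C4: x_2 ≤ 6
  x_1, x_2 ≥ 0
Each vertex is the intersection of two constraint boundaries that also satisfies all remaining constraints:
  x_1 = 0 and x_2 = 0 → (0, 0)
  2x_1 + 2x_2 = 5 and x_2 = 0 → (2.5, 0)
  2x_1 + 2x_2 = 5 and x_1 = 0 → (0, 2.5)

Vertices: (0, 0), (2.5, 0), (0, 2.5)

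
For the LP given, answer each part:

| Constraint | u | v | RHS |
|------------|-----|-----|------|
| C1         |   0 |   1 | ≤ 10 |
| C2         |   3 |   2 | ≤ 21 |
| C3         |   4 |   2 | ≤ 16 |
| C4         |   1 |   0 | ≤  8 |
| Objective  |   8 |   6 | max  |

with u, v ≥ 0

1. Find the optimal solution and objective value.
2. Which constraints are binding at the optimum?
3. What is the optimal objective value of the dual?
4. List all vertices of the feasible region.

1. u = 0, v = 8, z = 48
2. C3, u ≥ 0
3. 48 (by strong duality, equal to the primal optimum)
4. (0, 0), (4, 0), (0, 8)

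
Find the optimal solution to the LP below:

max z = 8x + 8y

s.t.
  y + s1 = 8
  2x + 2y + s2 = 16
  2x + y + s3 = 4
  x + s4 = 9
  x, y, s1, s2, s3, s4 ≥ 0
x = 0, y = 4, z = 32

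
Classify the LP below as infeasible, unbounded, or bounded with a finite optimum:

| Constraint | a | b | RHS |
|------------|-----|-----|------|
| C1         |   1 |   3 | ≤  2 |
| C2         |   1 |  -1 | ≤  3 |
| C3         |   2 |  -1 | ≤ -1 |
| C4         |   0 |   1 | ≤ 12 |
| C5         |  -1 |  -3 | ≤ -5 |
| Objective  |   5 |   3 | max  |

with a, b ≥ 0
C1 requires a + 3b ≤ 2, while C5 (-a - 3b ≤ -5) is equivalent to a + 3b ≥ 5. Together they would need 5 ≤ a + 3b ≤ 2, which is impossible since 5 > 2. No point satisfies all constraints.

The feasible region is empty; the LP is infeasible.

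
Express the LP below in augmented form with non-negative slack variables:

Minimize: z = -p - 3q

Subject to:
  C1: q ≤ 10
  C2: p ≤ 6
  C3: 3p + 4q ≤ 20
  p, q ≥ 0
min z = -p - 3q

s.t.
  q + s1 = 10
  p + s2 = 6
  3p + 4q + s3 = 20
  p, q, s1, s2, s3 ≥ 0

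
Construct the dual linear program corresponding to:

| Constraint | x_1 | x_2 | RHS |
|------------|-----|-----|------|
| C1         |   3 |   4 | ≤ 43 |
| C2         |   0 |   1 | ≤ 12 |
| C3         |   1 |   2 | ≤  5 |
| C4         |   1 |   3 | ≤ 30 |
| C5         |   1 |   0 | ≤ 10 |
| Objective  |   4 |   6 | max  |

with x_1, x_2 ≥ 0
Minimize: z = 43y1 + 12y2 + 5y3 + 30y4 + 10y5

Subject to:
  C1: -3y1 - y3 - y4 - y5 ≤ -4
  C2: -4y1 - y2 - 2y3 - 3y4 ≤ -6
  y1, y2, y3, y4, y5 ≥ 0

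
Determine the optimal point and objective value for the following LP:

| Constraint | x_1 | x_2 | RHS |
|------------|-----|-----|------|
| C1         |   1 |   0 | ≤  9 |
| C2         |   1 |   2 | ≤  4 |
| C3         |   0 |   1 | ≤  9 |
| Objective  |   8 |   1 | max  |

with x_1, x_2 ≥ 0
Each vertex is the intersection of two constraint boundaries that also satisfies all remaining constraints:
  x_1 = 0 and x_2 = 0 → (0, 0)
  x_1 + 2x_2 = 4 and x_2 = 0 → (4, 0)
  x_1 + 2x_2 = 4 and x_1 = 0 → (0, 2)

Evaluating z = 8x_1 + x_2 at each vertex:
  (0, 0): z = 0
  (4, 0): z = 32
  (0, 2): z = 2

The maximum is at (4, 0) with z = 32.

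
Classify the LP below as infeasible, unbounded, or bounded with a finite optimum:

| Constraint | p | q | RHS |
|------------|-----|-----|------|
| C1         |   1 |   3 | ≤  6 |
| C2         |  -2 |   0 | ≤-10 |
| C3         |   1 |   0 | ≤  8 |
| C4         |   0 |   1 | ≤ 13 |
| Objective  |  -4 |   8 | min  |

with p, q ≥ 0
The point (6, 0) satisfies every constraint, so the LP is feasible; the constraints give p ≤ 8 and q ≤ 13, which with p, q ≥ 0 keep the feasible region inside a bounded box. A feasible, bounded LP attains a finite optimum at a vertex.

Feasible with finite optimum z* = -24 at (6, 0).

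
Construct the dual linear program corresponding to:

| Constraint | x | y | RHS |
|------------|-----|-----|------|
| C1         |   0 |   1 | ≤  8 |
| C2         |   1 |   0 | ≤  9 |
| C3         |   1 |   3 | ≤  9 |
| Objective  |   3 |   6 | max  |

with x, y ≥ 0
Minimize: z = 8y1 + 9y2 + 9y3

Subject to:
  C1: -y2 - y3 ≤ -3
  C2: -y1 - 3y3 ≤ -6
  y1, y2, y3 ≥ 0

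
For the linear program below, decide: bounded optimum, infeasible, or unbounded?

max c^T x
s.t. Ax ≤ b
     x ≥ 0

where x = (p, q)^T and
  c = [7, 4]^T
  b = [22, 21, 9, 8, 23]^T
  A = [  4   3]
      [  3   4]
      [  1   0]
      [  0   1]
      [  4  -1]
The point (5.5, 0) satisfies every constraint, so the LP is feasible; the constraints give p ≤ 9 and q ≤ 8, which with p, q ≥ 0 keep the feasible region inside a bounded box. A feasible, bounded LP attains a finite optimum at a vertex.

Evaluating z = 7p + 4q at each vertex:
  (0, 0): z = 0
  (5.5, 0): z = 38.5
  (3.571, 2.571): z = 35.29
  (0, 5.25): z = 21

Feasible with finite optimum z* = 38.5 at (5.5, 0).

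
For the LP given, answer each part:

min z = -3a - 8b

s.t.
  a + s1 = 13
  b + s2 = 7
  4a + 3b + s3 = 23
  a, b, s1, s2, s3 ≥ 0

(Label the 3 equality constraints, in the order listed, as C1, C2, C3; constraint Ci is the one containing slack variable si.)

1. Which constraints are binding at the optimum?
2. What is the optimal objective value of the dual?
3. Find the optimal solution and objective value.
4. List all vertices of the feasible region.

1. C2, C3
2. -57.5 (by strong duality, equal to the primal optimum)
3. a = 0.5, b = 7, z = -57.5
4. (0, 0), (5.75, 0), (0.5, 7), (0, 7)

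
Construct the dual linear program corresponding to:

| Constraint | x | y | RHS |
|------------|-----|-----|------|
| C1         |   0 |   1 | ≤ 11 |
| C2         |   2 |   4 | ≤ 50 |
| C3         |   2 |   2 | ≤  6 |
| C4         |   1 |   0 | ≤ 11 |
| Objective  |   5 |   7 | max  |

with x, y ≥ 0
Minimize: z = 11y1 + 50y2 + 6y3 + 11y4

Subject to:
  C1: -2y2 - 2y3 - y4 ≤ -5
  C2: -y1 - 4y2 - 2y3 ≤ -7
  y1, y2, y3, y4 ≥ 0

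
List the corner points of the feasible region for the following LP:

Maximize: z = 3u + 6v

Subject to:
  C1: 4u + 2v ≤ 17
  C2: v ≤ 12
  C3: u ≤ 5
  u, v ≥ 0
Each vertex is the intersection of two constraint boundaries that also satisfies all remaining constraints:
  u = 0 and v = 0 → (0, 0)
  4u + 2v = 17 and v = 0 → (4.25, 0)
  4u + 2v = 17 and u = 0 → (0, 8.5)

Vertices: (0, 0), (4.25, 0), (0, 8.5)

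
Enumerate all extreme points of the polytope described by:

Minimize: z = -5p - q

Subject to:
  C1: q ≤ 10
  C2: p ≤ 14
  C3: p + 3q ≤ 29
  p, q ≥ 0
Each vertex is the intersection of two constraint boundaries that also satisfies all remaining constraints:
  p = 0 and q = 0 → (0, 0)
  p = 14 and q = 0 → (14, 0)
  p = 14 and p + 3q = 29 → (14, 5)
  p + 3q = 29 and p = 0 → (0, 9.667)

Vertices: (0, 0), (14, 0), (14, 5), (0, 9.667)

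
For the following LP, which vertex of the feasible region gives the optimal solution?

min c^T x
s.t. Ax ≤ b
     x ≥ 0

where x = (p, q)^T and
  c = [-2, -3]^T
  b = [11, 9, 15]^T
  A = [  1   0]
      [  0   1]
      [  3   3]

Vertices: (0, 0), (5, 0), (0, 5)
(0, 5) with z = -15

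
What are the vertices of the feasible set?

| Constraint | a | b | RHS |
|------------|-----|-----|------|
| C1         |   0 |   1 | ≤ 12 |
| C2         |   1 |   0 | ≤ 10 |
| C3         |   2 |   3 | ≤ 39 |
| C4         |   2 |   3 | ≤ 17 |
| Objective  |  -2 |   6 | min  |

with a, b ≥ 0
Each vertex is the intersection of two constraint boundaries that also satisfies all remaining constraints:
  a = 0 and b = 0 → (0, 0)
  2a + 3b = 17 and b = 0 → (8.5, 0)
  2a + 3b = 17 and a = 0 → (0, 5.667)

Vertices: (0, 0), (8.5, 0), (0, 5.667)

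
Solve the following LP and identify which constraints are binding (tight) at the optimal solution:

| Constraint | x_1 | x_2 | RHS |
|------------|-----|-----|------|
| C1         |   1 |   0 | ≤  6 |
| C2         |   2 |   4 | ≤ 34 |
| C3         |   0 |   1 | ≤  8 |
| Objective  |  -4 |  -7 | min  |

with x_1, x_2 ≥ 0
Optimal: x_1 = 6, x_2 = 5.5
Slack at optimum:
  C1: slack = 0 (binding)
  C2: slack = 0 (binding)
  C3: slack = 2.5
  x_1 ≥ 0: x_1 = 6
  x_2 ≥ 0: x_2 = 5.5
Binding constraints: C1, C2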